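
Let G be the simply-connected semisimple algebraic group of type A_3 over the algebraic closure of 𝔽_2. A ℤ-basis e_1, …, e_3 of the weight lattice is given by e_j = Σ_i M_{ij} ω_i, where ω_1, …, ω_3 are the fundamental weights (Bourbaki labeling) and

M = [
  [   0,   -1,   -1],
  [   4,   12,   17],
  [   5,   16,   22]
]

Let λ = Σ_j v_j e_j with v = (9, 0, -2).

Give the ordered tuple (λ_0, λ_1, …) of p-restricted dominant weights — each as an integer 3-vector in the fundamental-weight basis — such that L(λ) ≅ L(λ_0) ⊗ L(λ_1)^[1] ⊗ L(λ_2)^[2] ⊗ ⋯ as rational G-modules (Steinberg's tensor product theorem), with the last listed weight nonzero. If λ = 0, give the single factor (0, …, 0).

ω-coordinates c = M·v, v = (9, 0, -2):
  c_1 = 0*9 + -1*0 + -1*-2 = 2
  c_2 = 4*9 + 12*0 + 17*-2 = 2
  c_3 = 5*9 + 16*0 + 22*-2 = 1
Writing each c_i in base p = 2:
  c_1 = 2 = 0·2^0 + 1·2^1
  c_2 = 2 = 0·2^0 + 1·2^1
  c_3 = 1 = 1·2^0
p-restricted factor λ_0 = (0, 0, 1)
p-restricted factor λ_1 = (1, 1, 0)

((0, 0, 1), (1, 1, 0))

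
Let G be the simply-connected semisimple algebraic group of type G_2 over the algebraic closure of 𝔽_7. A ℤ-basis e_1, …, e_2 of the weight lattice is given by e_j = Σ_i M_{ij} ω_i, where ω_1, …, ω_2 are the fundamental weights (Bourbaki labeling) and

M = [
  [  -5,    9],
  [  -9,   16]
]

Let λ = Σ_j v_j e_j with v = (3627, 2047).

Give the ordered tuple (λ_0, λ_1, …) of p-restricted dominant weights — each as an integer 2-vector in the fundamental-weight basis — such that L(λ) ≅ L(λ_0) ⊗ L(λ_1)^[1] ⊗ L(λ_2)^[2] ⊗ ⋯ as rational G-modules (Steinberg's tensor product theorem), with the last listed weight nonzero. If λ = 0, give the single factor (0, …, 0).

((1, 4), (6, 1), (5, 2))

Converting to the ω-basis (c_i = row i of M dotted with v = (3627, 2047)):
  c_1 = (-5)·(3627) + 9·2047 = 288
  c_2 = (-9)·(3627) + 16·2047 = 109
Expand coordinatewise in base 7:
  c_1 = 288 = 1·7^0 + 6·7^1 + 5·7^2
  c_2 = 109 = 4·7^0 + 1·7^1 + 2·7^2
λ_0 = (1, 4)
λ_1 = (6, 1)
λ_2 = (5, 2)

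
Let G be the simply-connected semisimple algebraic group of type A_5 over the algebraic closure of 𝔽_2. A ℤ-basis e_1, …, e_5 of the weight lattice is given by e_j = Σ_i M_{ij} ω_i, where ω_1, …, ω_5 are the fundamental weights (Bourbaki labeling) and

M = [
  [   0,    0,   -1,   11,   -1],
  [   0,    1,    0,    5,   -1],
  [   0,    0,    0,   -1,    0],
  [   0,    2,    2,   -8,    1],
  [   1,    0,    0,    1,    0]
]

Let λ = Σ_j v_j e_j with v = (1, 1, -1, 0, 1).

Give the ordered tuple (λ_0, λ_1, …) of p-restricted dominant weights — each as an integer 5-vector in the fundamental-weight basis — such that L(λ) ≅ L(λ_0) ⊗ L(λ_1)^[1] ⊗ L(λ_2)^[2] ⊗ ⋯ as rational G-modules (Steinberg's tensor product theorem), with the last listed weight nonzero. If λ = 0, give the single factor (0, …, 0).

Converting to the ω-basis (c_i = row i of M dotted with v = (1, 1, -1, 0, 1)):
  c_1 = 0*1 + 0*1 + -1*-1 + 11*0 + -1*1 = 0
  c_2 = 0*1 + 1*1 + 0*-1 + 5*0 + -1*1 = 0
  c_3 = 0*1 + 0*1 + 0*-1 + -1*0 + 0*1 = 0
  c_4 = 0*1 + 2*1 + 2*-1 + -8*0 + 1*1 = 1
  c_5 = 1*1 + 0*1 + 0*-1 + 1*0 + 0*1 = 1
p = 2; digits c_i = Σ_j d_{ij}·2^j, 0 ≤ d_{ij} < 2:
  c_1 = 0
  c_2 = 0
  c_3 = 0
  c_4 = 1 = 1·2^0
  c_5 = 1 = 1·2^0
λ_0 = (0, 0, 0, 1, 1)

((0, 0, 0, 1, 1),)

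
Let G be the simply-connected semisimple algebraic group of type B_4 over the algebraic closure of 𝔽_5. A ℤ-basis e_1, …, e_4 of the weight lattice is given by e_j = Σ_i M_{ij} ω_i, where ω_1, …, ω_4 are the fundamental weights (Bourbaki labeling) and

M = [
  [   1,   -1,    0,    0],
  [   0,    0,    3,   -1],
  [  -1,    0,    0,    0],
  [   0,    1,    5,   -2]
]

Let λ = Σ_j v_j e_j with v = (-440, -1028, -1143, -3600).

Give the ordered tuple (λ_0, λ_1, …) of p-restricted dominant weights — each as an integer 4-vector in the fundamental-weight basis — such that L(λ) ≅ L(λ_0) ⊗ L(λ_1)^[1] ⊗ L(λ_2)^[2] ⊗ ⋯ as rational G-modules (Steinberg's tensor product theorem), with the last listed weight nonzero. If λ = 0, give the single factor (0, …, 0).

((3, 1, 0, 2), (2, 4, 3, 1), (3, 1, 2, 3), (4, 1, 3, 3))

ω-coordinates c = M·v, v = (-440, -1028, -1143, -3600):
  c_1 = (1)·(-440) + (-1)·(-1028) + (0)·(-1143) + (0)·(-3600) = 588
  c_2 = (0)·(-440) + (0)·(-1028) + (3)·(-1143) + (-1)·(-3600) = 171
  c_3 = (-1)·(-440) + (0)·(-1028) + (0)·(-1143) + (0)·(-3600) = 440
  c_4 = (0)·(-440) + (1)·(-1028) + (5)·(-1143) + (-2)·(-3600) = 457
Writing each c_i in base p = 5:
  c_1 = 588 = 3·5^0 + 2·5^1 + 3·5^2 + 4·5^3
  c_2 = 171 = 1·5^0 + 4·5^1 + 1·5^2 + 1·5^3
  c_3 = 440 = 0·5^0 + 3·5^1 + 2·5^2 + 3·5^3
  c_4 = 457 = 2·5^0 + 1·5^1 + 3·5^2 + 3·5^3
p-restricted factor λ_0 = (3, 1, 0, 2)
p-restricted factor λ_1 = (2, 4, 3, 1)
p-restricted factor λ_2 = (3, 1, 2, 3)
p-restricted factor λ_3 = (4, 1, 3, 3)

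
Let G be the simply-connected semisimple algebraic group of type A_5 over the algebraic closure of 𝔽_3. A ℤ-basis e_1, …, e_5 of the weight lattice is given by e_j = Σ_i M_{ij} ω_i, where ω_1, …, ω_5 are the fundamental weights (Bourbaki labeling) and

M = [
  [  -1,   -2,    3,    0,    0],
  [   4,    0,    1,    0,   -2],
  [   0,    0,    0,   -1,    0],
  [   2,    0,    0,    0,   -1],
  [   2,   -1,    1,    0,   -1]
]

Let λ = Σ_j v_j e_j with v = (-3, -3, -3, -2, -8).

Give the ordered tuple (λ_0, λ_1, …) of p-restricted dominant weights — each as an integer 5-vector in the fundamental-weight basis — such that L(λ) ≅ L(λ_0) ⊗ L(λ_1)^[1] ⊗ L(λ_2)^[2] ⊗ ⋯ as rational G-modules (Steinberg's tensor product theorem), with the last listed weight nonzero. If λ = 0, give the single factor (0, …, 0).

((0, 1, 2, 2, 2),)

In the fundamental-weight basis, λ has coordinates c = M·v (v = (-3, -3, -3, -2, -8)):
  c_1 = (-1)·(-3) + (-2)·(-3) + (3)·(-3) + (0)·(-2) + (0)·(-8) = 0
  c_2 = (4)·(-3) + (0)·(-3) + (1)·(-3) + (0)·(-2) + (-2)·(-8) = 1
  c_3 = (0)·(-3) + (0)·(-3) + (0)·(-3) + (-1)·(-2) + (0)·(-8) = 2
  c_4 = (2)·(-3) + (0)·(-3) + (0)·(-3) + (0)·(-2) + (-1)·(-8) = 2
  c_5 = (2)·(-3) + (-1)·(-3) + (1)·(-3) + (0)·(-2) + (-1)·(-8) = 2
Base-3 expansion of each c_i:
  c_1 = 0
  c_2 = 1 = 1·3^0
  c_3 = 2 = 2·3^0
  c_4 = 2 = 2·3^0
  c_5 = 2 = 2·3^0
λ_0 = (0, 1, 2, 2, 2)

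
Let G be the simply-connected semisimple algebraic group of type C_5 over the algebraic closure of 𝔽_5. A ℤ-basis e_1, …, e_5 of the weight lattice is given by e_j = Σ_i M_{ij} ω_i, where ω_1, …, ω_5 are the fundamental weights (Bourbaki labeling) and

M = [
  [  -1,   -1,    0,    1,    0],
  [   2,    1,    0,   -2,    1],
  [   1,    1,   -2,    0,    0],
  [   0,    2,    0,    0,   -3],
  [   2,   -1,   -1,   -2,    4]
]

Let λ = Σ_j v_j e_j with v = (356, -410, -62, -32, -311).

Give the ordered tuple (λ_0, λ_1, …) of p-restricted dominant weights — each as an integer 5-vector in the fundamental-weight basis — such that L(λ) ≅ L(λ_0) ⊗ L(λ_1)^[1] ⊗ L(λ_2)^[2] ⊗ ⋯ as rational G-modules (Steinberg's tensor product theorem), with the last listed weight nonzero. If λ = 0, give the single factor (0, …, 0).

Change of basis e → ω: c = M·v where v = (356, -410, -62, -32, -311):
  c_1 = (-1)·(356) + (-1)·(-410) + (0)·(-62) + (1)·(-32) + (0)·(-311) = 22
  c_2 = 2·356 + (1)·(-410) + (0)·(-62) + (-2)·(-32) + (1)·(-311) = 55
  c_3 = 1·356 + (1)·(-410) + (-2)·(-62) + (0)·(-32) + (0)·(-311) = 70
  c_4 = 0·356 + (2)·(-410) + (0)·(-62) + (0)·(-32) + (-3)·(-311) = 113
  c_5 = 2·356 + (-1)·(-410) + (-1)·(-62) + (-2)·(-32) + (4)·(-311) = 4
Writing each c_i in base p = 5:
  c_1 = 22 = 2·5^0 + 4·5^1
  c_2 = 55 = 0·5^0 + 1·5^1 + 2·5^2
  c_3 = 70 = 0·5^0 + 4·5^1 + 2·5^2
  c_4 = 113 = 3·5^0 + 2·5^1 + 4·5^2
  c_5 = 4 = 4·5^0
Factor λ_0 = (2, 0, 0, 3, 4)
Factor λ_1 = (4, 1, 4, 2, 0)
Factor λ_2 = (0, 2, 2, 4, 0)

((2, 0, 0, 3, 4), (4, 1, 4, 2, 0), (0, 2, 2, 4, 0))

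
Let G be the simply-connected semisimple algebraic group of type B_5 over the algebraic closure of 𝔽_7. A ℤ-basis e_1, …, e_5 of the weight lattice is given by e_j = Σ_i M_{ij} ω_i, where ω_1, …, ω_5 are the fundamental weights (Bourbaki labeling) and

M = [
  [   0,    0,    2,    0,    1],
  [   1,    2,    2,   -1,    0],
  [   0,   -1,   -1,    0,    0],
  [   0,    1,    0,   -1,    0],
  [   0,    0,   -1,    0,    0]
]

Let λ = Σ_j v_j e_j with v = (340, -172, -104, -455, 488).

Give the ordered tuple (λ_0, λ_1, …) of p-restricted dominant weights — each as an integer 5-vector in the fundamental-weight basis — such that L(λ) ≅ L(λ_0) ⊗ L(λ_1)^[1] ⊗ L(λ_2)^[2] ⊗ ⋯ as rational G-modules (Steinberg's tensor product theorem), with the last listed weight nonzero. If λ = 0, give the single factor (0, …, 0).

((0, 5, 3, 3, 6), (5, 6, 4, 5, 0), (5, 4, 5, 5, 2))

Converting to the ω-basis (c_i = row i of M dotted with v = (340, -172, -104, -455, 488)):
  c_1 = (0)·(340) + (0)·(-172) + (2)·(-104) + (0)·(-455) + (1)·(488) = 280
  c_2 = (1)·(340) + (2)·(-172) + (2)·(-104) + (-1)·(-455) + (0)·(488) = 243
  c_3 = (0)·(340) + (-1)·(-172) + (-1)·(-104) + (0)·(-455) + (0)·(488) = 276
  c_4 = (0)·(340) + (1)·(-172) + (0)·(-104) + (-1)·(-455) + (0)·(488) = 283
  c_5 = (0)·(340) + (0)·(-172) + (-1)·(-104) + (0)·(-455) + (0)·(488) = 104
Expand coordinatewise in base 7:
  c_1 = 280 = 0·7^0 + 5·7^1 + 5·7^2
  c_2 = 243 = 5·7^0 + 6·7^1 + 4·7^2
  c_3 = 276 = 3·7^0 + 4·7^1 + 5·7^2
  c_4 = 283 = 3·7^0 + 5·7^1 + 5·7^2
  c_5 = 104 = 6·7^0 + 0·7^1 + 2·7^2
p-restricted factor λ_0 = (0, 5, 3, 3, 6)
p-restricted factor λ_1 = (5, 6, 4, 5, 0)
p-restricted factor λ_2 = (5, 4, 5, 5, 2)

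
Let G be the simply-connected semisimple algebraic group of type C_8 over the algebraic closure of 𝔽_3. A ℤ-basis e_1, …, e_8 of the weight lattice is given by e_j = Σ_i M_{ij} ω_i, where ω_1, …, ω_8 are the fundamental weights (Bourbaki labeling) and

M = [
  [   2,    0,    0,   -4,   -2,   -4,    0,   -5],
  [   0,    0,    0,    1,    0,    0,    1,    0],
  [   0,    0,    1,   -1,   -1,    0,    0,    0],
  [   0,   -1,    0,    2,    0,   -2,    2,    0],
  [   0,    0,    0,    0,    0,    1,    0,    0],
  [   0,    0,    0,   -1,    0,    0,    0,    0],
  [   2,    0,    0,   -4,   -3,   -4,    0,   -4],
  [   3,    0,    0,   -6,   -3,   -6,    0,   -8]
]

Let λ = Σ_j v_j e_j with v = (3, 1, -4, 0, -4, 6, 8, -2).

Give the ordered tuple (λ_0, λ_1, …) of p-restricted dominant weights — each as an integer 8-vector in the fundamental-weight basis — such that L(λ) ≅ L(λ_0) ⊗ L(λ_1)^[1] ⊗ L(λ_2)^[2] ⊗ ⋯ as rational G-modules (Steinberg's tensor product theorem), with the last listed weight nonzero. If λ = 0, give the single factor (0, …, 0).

((0, 2, 0, 0, 0, 0, 2, 1), (0, 2, 0, 1, 2, 0, 0, 0))

Compute c_i = Σ_j M_{ij} v_j with v = (3, 1, -4, 0, -4, 6, 8, -2):
  c_1 = 2·3 + 0·1 + (0)·(-4) + (-4)·(0) + (-2)·(-4) + (-4)·(6) + 0·8 + (-5)·(-2) = 0
  c_2 = 0·3 + 0·1 + (0)·(-4) + 1·0 + (0)·(-4) + 0·6 + 1·8 + (0)·(-2) = 8
  c_3 = 0·3 + 0·1 + (1)·(-4) + (-1)·(0) + (-1)·(-4) + 0·6 + 0·8 + (0)·(-2) = 0
  c_4 = 0·3 + (-1)·(1) + (0)·(-4) + 2·0 + (0)·(-4) + (-2)·(6) + 2·8 + (0)·(-2) = 3
  c_5 = 0·3 + 0·1 + (0)·(-4) + 0·0 + (0)·(-4) + 1·6 + 0·8 + (0)·(-2) = 6
  c_6 = 0·3 + 0·1 + (0)·(-4) + (-1)·(0) + (0)·(-4) + 0·6 + 0·8 + (0)·(-2) = 0
  c_7 = 2·3 + 0·1 + (0)·(-4) + (-4)·(0) + (-3)·(-4) + (-4)·(6) + 0·8 + (-4)·(-2) = 2
  c_8 = 3·3 + 0·1 + (0)·(-4) + (-6)·(0) + (-3)·(-4) + (-6)·(6) + 0·8 + (-8)·(-2) = 1
Base-3 expansion of each c_i:
  c_1 = 0
  c_2 = 8 = 2·3^0 + 2·3^1
  c_3 = 0
  c_4 = 3 = 0·3^0 + 1·3^1
  c_5 = 6 = 0·3^0 + 2·3^1
  c_6 = 0
  c_7 = 2 = 2·3^0
  c_8 = 1 = 1·3^0
Factor λ_0 = (0, 2, 0, 0, 0, 0, 2, 1)
Factor λ_1 = (0, 2, 0, 1, 2, 0, 0, 0)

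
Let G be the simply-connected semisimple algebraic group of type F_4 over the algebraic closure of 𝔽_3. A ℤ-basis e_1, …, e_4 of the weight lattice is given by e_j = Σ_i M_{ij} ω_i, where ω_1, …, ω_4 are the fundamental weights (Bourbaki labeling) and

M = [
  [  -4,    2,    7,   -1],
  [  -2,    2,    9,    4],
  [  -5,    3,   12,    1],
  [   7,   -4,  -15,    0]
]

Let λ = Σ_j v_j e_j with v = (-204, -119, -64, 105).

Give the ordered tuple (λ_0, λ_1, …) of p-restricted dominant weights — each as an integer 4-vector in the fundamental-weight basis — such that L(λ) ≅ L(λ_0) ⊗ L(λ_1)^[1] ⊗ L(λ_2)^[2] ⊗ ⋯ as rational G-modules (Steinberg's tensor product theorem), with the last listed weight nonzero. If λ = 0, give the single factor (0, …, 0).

ω-coordinates c = M·v, v = (-204, -119, -64, 105):
  c_1 = -4*-204 + 2*-119 + 7*-64 + -1*105 = 25
  c_2 = -2*-204 + 2*-119 + 9*-64 + 4*105 = 14
  c_3 = -5*-204 + 3*-119 + 12*-64 + 1*105 = 0
  c_4 = 7*-204 + -4*-119 + -15*-64 + 0*105 = 8
p = 3; digits c_i = Σ_j d_{ij}·3^j, 0 ≤ d_{ij} < 3:
  c_1 = 25 = 1·3^0 + 2·3^1 + 2·3^2
  c_2 = 14 = 2·3^0 + 1·3^1 + 1·3^2
  c_3 = 0
  c_4 = 8 = 2·3^0 + 2·3^1
Factor λ_0 = (1, 2, 0, 2)
Factor λ_1 = (2, 1, 0, 2)
Factor λ_2 = (2, 1, 0, 0)

((1, 2, 0, 2), (2, 1, 0, 2), (2, 1, 0, 0))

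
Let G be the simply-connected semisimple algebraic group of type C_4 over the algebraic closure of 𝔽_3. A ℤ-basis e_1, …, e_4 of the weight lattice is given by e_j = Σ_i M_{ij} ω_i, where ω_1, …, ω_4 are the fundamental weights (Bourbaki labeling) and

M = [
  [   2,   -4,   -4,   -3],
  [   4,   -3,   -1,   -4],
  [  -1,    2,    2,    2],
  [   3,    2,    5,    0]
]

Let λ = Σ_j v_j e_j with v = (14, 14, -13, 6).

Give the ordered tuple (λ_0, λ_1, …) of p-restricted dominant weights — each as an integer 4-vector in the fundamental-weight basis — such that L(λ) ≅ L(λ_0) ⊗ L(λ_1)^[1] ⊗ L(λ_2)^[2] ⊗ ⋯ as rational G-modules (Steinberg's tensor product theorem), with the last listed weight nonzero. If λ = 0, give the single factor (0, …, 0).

Change of basis e → ω: c = M·v where v = (14, 14, -13, 6):
  c_1 = 2*14 + -4*14 + -4*-13 + -3*6 = 6
  c_2 = 4*14 + -3*14 + -1*-13 + -4*6 = 3
  c_3 = -1*14 + 2*14 + 2*-13 + 2*6 = 0
  c_4 = 3*14 + 2*14 + 5*-13 + 0*6 = 5
Expand coordinatewise in base 3:
  c_1 = 6 = 0·3^0 + 2·3^1
  c_2 = 3 = 0·3^0 + 1·3^1
  c_3 = 0
  c_4 = 5 = 2·3^0 + 1·3^1
Factor λ_0 = (0, 0, 0, 2)
Factor λ_1 = (2, 1, 0, 1)

((0, 0, 0, 2), (2, 1, 0, 1))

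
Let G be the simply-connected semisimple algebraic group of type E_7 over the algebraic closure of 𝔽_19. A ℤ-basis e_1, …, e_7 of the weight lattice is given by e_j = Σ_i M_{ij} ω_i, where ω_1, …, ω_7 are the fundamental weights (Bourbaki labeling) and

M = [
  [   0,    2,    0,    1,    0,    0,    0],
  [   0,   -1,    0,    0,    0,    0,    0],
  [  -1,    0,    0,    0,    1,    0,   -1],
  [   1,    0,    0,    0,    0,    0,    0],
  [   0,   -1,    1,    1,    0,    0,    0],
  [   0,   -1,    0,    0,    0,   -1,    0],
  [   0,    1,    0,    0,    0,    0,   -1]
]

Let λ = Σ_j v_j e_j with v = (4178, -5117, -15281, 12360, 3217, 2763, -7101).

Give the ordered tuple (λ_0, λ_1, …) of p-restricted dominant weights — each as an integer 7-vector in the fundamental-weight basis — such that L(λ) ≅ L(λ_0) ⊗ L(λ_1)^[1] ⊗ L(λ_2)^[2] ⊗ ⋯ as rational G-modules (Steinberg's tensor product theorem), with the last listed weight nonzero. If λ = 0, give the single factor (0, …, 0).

ω-coordinates c = M·v, v = (4178, -5117, -15281, 12360, 3217, 2763, -7101):
  c_1 = 0·4178 + (2)·(-5117) + (0)·(-15281) + 1·12360 + 0·3217 + 0·2763 + (0)·(-7101) = 2126
  c_2 = 0·4178 + (-1)·(-5117) + (0)·(-15281) + 0·12360 + 0·3217 + 0·2763 + (0)·(-7101) = 5117
  c_3 = (-1)·(4178) + (0)·(-5117) + (0)·(-15281) + 0·12360 + 1·3217 + 0·2763 + (-1)·(-7101) = 6140
  c_4 = 1·4178 + (0)·(-5117) + (0)·(-15281) + 0·12360 + 0·3217 + 0·2763 + (0)·(-7101) = 4178
  c_5 = 0·4178 + (-1)·(-5117) + (1)·(-15281) + 1·12360 + 0·3217 + 0·2763 + (0)·(-7101) = 2196
  c_6 = 0·4178 + (-1)·(-5117) + (0)·(-15281) + 0·12360 + 0·3217 + (-1)·(2763) + (0)·(-7101) = 2354
  c_7 = 0·4178 + (1)·(-5117) + (0)·(-15281) + 0·12360 + 0·3217 + 0·2763 + (-1)·(-7101) = 1984
Base-19 expansion of each c_i:
  c_1 = 2126 = 17·19^0 + 16·19^1 + 5·19^2
  c_2 = 5117 = 6·19^0 + 3·19^1 + 14·19^2
  c_3 = 6140 = 3·19^0 + 0·19^1 + 17·19^2
  c_4 = 4178 = 17·19^0 + 10·19^1 + 11·19^2
  c_5 = 2196 = 11·19^0 + 1·19^1 + 6·19^2
  c_6 = 2354 = 17·19^0 + 9·19^1 + 6·19^2
  c_7 = 1984 = 8·19^0 + 9·19^1 + 5·19^2
p-restricted factor λ_0 = (17, 6, 3, 17, 11, 17, 8)
p-restricted factor λ_1 = (16, 3, 0, 10, 1, 9, 9)
p-restricted factor λ_2 = (5, 14, 17, 11, 6, 6, 5)

((17, 6, 3, 17, 11, 17, 8), (16, 3, 0, 10, 1, 9, 9), (5, 14, 17, 11, 6, 6, 5))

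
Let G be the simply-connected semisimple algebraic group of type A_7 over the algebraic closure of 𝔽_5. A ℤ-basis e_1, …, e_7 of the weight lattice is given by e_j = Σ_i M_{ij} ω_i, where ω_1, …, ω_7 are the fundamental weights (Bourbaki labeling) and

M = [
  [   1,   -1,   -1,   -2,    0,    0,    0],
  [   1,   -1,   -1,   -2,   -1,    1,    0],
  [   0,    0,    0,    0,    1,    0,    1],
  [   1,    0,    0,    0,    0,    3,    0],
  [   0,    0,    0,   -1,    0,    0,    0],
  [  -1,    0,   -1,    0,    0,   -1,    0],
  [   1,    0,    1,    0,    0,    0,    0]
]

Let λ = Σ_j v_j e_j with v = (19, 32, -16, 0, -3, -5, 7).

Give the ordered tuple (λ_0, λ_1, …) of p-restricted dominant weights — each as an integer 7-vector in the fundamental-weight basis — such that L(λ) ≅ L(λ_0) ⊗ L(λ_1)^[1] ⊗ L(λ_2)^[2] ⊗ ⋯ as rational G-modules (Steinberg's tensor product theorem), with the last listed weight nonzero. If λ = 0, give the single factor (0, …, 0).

Converting to the ω-basis (c_i = row i of M dotted with v = (19, 32, -16, 0, -3, -5, 7)):
  c_1 = 1·19 + (-1)·(32) + (-1)·(-16) + (-2)·(0) + (0)·(-3) + (0)·(-5) + 0·7 = 3
  c_2 = 1·19 + (-1)·(32) + (-1)·(-16) + (-2)·(0) + (-1)·(-3) + (1)·(-5) + 0·7 = 1
  c_3 = 0·19 + 0·32 + (0)·(-16) + 0·0 + (1)·(-3) + (0)·(-5) + 1·7 = 4
  c_4 = 1·19 + 0·32 + (0)·(-16) + 0·0 + (0)·(-3) + (3)·(-5) + 0·7 = 4
  c_5 = 0·19 + 0·32 + (0)·(-16) + (-1)·(0) + (0)·(-3) + (0)·(-5) + 0·7 = 0
  c_6 = (-1)·(19) + 0·32 + (-1)·(-16) + 0·0 + (0)·(-3) + (-1)·(-5) + 0·7 = 2
  c_7 = 1·19 + 0·32 + (1)·(-16) + 0·0 + (0)·(-3) + (0)·(-5) + 0·7 = 3
p = 5; digits c_i = Σ_j d_{ij}·5^j, 0 ≤ d_{ij} < 5:
  c_1 = 3 = 3·5^0
  c_2 = 1 = 1·5^0
  c_3 = 4 = 4·5^0
  c_4 = 4 = 4·5^0
  c_5 = 0
  c_6 = 2 = 2·5^0
  c_7 = 3 = 3·5^0
p-restricted factor λ_0 = (3, 1, 4, 4, 0, 2, 3)

((3, 1, 4, 4, 0, 2, 3),)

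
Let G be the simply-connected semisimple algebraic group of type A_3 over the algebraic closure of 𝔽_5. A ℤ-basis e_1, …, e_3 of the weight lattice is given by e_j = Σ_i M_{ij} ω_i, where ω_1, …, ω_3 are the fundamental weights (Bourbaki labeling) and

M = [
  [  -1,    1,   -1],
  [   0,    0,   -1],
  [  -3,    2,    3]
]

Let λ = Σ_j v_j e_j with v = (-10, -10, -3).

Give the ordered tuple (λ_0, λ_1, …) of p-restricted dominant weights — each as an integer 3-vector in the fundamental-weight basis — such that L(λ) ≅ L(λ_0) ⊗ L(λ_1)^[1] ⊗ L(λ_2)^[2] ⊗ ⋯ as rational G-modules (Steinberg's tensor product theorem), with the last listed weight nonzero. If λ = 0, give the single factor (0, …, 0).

Compute c_i = Σ_j M_{ij} v_j with v = (-10, -10, -3):
  c_1 = -1*-10 + 1*-10 + -1*-3 = 3
  c_2 = 0*-10 + 0*-10 + -1*-3 = 3
  c_3 = -3*-10 + 2*-10 + 3*-3 = 1
Expand coordinatewise in base 5:
  c_1 = 3 = 3·5^0
  c_2 = 3 = 3·5^0
  c_3 = 1 = 1·5^0
λ_0 = (3, 3, 1)

((3, 3, 1),)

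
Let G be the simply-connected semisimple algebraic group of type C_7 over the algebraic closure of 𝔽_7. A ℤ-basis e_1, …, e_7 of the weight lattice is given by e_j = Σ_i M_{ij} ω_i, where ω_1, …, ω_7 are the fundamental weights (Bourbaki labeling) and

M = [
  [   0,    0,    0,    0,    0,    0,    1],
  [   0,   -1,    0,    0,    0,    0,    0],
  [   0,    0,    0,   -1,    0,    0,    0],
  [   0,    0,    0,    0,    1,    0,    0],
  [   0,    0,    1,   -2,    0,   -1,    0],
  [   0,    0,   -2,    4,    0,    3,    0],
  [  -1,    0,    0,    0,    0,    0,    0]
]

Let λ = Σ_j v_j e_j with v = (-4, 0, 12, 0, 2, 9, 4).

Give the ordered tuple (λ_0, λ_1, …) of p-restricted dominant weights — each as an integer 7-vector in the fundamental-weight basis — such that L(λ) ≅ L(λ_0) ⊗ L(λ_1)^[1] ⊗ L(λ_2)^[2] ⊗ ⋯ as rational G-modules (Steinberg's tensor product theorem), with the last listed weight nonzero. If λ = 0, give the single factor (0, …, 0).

Change of basis e → ω: c = M·v where v = (-4, 0, 12, 0, 2, 9, 4):
  c_1 = 0*-4 + 0*0 + 0*12 + 0*0 + 0*2 + 0*9 + 1*4 = 4
  c_2 = 0*-4 + -1*0 + 0*12 + 0*0 + 0*2 + 0*9 + 0*4 = 0
  c_3 = 0*-4 + 0*0 + 0*12 + -1*0 + 0*2 + 0*9 + 0*4 = 0
  c_4 = 0*-4 + 0*0 + 0*12 + 0*0 + 1*2 + 0*9 + 0*4 = 2
  c_5 = 0*-4 + 0*0 + 1*12 + -2*0 + 0*2 + -1*9 + 0*4 = 3
  c_6 = 0*-4 + 0*0 + -2*12 + 4*0 + 0*2 + 3*9 + 0*4 = 3
  c_7 = -1*-4 + 0*0 + 0*12 + 0*0 + 0*2 + 0*9 + 0*4 = 4
p = 7; digits c_i = Σ_j d_{ij}·7^j, 0 ≤ d_{ij} < 7:
  c_1 = 4 = 4·7^0
  c_2 = 0
  c_3 = 0
  c_4 = 2 = 2·7^0
  c_5 = 3 = 3·7^0
  c_6 = 3 = 3·7^0
  c_7 = 4 = 4·7^0
p-restricted factor λ_0 = (4, 0, 0, 2, 3, 3, 4)

((4, 0, 0, 2, 3, 3, 4),)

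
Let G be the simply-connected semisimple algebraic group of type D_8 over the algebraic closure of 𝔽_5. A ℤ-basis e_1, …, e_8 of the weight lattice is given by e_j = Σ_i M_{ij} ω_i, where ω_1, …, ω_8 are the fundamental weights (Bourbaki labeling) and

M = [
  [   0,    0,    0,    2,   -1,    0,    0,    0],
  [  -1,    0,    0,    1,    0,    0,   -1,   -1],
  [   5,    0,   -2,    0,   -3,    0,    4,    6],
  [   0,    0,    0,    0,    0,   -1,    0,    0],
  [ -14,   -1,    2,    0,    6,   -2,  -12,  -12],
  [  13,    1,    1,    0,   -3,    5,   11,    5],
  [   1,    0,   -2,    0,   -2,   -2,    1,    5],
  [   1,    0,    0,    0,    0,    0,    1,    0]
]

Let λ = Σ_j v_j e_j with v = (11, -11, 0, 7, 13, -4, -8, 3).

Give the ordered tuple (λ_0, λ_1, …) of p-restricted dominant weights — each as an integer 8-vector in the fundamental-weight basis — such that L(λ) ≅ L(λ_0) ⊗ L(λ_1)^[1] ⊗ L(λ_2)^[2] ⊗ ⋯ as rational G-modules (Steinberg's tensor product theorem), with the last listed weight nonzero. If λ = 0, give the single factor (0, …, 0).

((1, 1, 2, 4, 3, 0, 0, 3),)

In the fundamental-weight basis, λ has coordinates c = M·v (v = (11, -11, 0, 7, 13, -4, -8, 3)):
  c_1 = (0)·(11) + (0)·(-11) + (0)·(0) + (2)·(7) + (-1)·(13) + (0)·(-4) + (0)·(-8) + (0)·(3) = 1
  c_2 = (-1)·(11) + (0)·(-11) + (0)·(0) + (1)·(7) + (0)·(13) + (0)·(-4) + (-1)·(-8) + (-1)·(3) = 1
  c_3 = (5)·(11) + (0)·(-11) + (-2)·(0) + (0)·(7) + (-3)·(13) + (0)·(-4) + (4)·(-8) + (6)·(3) = 2
  c_4 = (0)·(11) + (0)·(-11) + (0)·(0) + (0)·(7) + (0)·(13) + (-1)·(-4) + (0)·(-8) + (0)·(3) = 4
  c_5 = (-14)·(11) + (-1)·(-11) + (2)·(0) + (0)·(7) + (6)·(13) + (-2)·(-4) + (-12)·(-8) + (-12)·(3) = 3
  c_6 = (13)·(11) + (1)·(-11) + (1)·(0) + (0)·(7) + (-3)·(13) + (5)·(-4) + (11)·(-8) + (5)·(3) = 0
  c_7 = (1)·(11) + (0)·(-11) + (-2)·(0) + (0)·(7) + (-2)·(13) + (-2)·(-4) + (1)·(-8) + (5)·(3) = 0
  c_8 = (1)·(11) + (0)·(-11) + (0)·(0) + (0)·(7) + (0)·(13) + (0)·(-4) + (1)·(-8) + (0)·(3) = 3
Expand coordinatewise in base 5:
  c_1 = 1 = 1·5^0
  c_2 = 1 = 1·5^0
  c_3 = 2 = 2·5^0
  c_4 = 4 = 4·5^0
  c_5 = 3 = 3·5^0
  c_6 = 0
  c_7 = 0
  c_8 = 3 = 3·5^0
p-restricted factor λ_0 = (1, 1, 2, 4, 3, 0, 0, 3)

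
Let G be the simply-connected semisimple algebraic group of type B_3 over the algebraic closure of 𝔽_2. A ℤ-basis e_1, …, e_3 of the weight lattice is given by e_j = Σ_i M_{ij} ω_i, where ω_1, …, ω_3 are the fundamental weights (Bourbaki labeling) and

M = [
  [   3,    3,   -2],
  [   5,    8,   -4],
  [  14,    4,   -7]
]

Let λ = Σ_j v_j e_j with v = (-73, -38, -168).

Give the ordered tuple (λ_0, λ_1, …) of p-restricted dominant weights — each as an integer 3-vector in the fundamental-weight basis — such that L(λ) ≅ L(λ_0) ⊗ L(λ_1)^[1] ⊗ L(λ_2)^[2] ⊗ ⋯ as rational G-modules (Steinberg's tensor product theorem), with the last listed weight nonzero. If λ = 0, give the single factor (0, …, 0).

Converting to the ω-basis (c_i = row i of M dotted with v = (-73, -38, -168)):
  c_1 = (3)·(-73) + (3)·(-38) + (-2)·(-168) = 3
  c_2 = (5)·(-73) + (8)·(-38) + (-4)·(-168) = 3
  c_3 = (14)·(-73) + (4)·(-38) + (-7)·(-168) = 2
Writing each c_i in base p = 2:
  c_1 = 3 = 1·2^0 + 1·2^1
  c_2 = 3 = 1·2^0 + 1·2^1
  c_3 = 2 = 0·2^0 + 1·2^1
λ_0 = (1, 1, 0)
λ_1 = (1, 1, 1)

((1, 1, 0), (1, 1, 1))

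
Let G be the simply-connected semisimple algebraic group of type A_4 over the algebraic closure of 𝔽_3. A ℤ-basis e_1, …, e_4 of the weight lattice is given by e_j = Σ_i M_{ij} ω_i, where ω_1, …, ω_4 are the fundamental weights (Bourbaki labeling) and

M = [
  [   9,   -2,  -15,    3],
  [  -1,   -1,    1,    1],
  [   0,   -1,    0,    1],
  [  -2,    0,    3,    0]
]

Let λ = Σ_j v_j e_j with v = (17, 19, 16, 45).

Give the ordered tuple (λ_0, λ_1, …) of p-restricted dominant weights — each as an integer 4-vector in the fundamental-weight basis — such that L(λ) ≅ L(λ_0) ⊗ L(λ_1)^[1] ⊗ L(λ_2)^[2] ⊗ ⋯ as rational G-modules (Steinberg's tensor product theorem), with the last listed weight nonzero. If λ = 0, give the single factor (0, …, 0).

((1, 1, 2, 2), (0, 2, 2, 1), (1, 2, 2, 1))

ω-coordinates c = M·v, v = (17, 19, 16, 45):
  c_1 = 9·17 + (-2)·(19) + (-15)·(16) + 3·45 = 10
  c_2 = (-1)·(17) + (-1)·(19) + 1·16 + 1·45 = 25
  c_3 = 0·17 + (-1)·(19) + 0·16 + 1·45 = 26
  c_4 = (-2)·(17) + 0·19 + 3·16 + 0·45 = 14
Expand coordinatewise in base 3:
  c_1 = 10 = 1·3^0 + 0·3^1 + 1·3^2
  c_2 = 25 = 1·3^0 + 2·3^1 + 2·3^2
  c_3 = 26 = 2·3^0 + 2·3^1 + 2·3^2
  c_4 = 14 = 2·3^0 + 1·3^1 + 1·3^2
p-restricted factor λ_0 = (1, 1, 2, 2)
p-restricted factor λ_1 = (0, 2, 2, 1)
p-restricted factor λ_2 = (1, 2, 2, 1)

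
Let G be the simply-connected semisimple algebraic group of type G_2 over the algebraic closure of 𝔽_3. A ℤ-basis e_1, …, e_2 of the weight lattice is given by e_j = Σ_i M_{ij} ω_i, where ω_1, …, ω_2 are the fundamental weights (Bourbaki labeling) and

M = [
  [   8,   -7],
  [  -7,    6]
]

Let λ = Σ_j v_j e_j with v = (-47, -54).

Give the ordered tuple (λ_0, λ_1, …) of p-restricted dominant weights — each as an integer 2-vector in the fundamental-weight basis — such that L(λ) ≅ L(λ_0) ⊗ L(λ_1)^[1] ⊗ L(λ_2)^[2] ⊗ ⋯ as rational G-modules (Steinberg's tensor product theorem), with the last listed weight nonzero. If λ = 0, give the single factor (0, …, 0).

((2, 2), (0, 1))

ω-coordinates c = M·v, v = (-47, -54):
  c_1 = (8)·(-47) + (-7)·(-54) = 2
  c_2 = (-7)·(-47) + (6)·(-54) = 5
p = 3; digits c_i = Σ_j d_{ij}·3^j, 0 ≤ d_{ij} < 3:
  c_1 = 2 = 2·3^0
  c_2 = 5 = 2·3^0 + 1·3^1
Factor λ_0 = (2, 2)
Factor λ_1 = (0, 1)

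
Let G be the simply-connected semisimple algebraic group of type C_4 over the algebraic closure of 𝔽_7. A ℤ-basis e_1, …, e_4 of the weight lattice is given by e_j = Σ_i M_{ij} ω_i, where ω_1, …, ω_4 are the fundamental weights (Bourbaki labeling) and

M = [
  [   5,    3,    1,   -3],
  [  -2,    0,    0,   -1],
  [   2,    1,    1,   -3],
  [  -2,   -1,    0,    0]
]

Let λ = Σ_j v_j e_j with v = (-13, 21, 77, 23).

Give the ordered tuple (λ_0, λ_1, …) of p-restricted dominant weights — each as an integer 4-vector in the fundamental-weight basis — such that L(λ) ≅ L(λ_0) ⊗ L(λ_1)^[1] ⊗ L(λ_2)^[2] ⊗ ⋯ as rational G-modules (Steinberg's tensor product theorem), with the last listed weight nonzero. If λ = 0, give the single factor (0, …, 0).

ω-coordinates c = M·v, v = (-13, 21, 77, 23):
  c_1 = (5)·(-13) + (3)·(21) + (1)·(77) + (-3)·(23) = 6
  c_2 = (-2)·(-13) + (0)·(21) + (0)·(77) + (-1)·(23) = 3
  c_3 = (2)·(-13) + (1)·(21) + (1)·(77) + (-3)·(23) = 3
  c_4 = (-2)·(-13) + (-1)·(21) + (0)·(77) + (0)·(23) = 5
Expand coordinatewise in base 7:
  c_1 = 6 = 6·7^0
  c_2 = 3 = 3·7^0
  c_3 = 3 = 3·7^0
  c_4 = 5 = 5·7^0
p-restricted factor λ_0 = (6, 3, 3, 5)

((6, 3, 3, 5),)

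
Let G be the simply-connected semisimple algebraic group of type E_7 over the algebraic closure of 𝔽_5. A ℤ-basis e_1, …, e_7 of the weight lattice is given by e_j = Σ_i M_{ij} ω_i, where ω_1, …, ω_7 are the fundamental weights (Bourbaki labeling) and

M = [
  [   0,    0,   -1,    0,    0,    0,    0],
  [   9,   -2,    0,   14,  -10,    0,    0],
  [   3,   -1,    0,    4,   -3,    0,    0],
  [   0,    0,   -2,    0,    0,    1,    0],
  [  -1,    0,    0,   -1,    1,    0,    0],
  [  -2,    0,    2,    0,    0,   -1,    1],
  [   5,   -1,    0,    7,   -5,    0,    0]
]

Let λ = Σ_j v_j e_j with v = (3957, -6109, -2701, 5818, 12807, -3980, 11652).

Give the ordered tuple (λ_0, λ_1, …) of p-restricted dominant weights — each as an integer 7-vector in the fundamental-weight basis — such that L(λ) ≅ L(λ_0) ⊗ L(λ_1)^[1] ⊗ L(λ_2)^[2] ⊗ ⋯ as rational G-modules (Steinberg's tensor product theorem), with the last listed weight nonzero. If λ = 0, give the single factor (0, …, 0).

Converting to the ω-basis (c_i = row i of M dotted with v = (3957, -6109, -2701, 5818, 12807, -3980, 11652)):
  c_1 = 0*3957 + 0*-6109 + -1*-2701 + 0*5818 + 0*12807 + 0*-3980 + 0*11652 = 2701
  c_2 = 9*3957 + -2*-6109 + 0*-2701 + 14*5818 + -10*12807 + 0*-3980 + 0*11652 = 1213
  c_3 = 3*3957 + -1*-6109 + 0*-2701 + 4*5818 + -3*12807 + 0*-3980 + 0*11652 = 2831
  c_4 = 0*3957 + 0*-6109 + -2*-2701 + 0*5818 + 0*12807 + 1*-3980 + 0*11652 = 1422
  c_5 = -1*3957 + 0*-6109 + 0*-2701 + -1*5818 + 1*12807 + 0*-3980 + 0*11652 = 3032
  c_6 = -2*3957 + 0*-6109 + 2*-2701 + 0*5818 + 0*12807 + -1*-3980 + 1*11652 = 2316
  c_7 = 5*3957 + -1*-6109 + 0*-2701 + 7*5818 + -5*12807 + 0*-3980 + 0*11652 = 2585
Writing each c_i in base p = 5:
  c_1 = 2701 = 1·5^0 + 0·5^1 + 3·5^2 + 1·5^3 + 4·5^4
  c_2 = 1213 = 3·5^0 + 2·5^1 + 3·5^2 + 4·5^3 + 1·5^4
  c_3 = 2831 = 1·5^0 + 1·5^1 + 3·5^2 + 2·5^3 + 4·5^4
  c_4 = 1422 = 2·5^0 + 4·5^1 + 1·5^2 + 1·5^3 + 2·5^4
  c_5 = 3032 = 2·5^0 + 1·5^1 + 1·5^2 + 4·5^3 + 4·5^4
  c_6 = 2316 = 1·5^0 + 3·5^1 + 2·5^2 + 3·5^3 + 3·5^4
  c_7 = 2585 = 0·5^0 + 2·5^1 + 3·5^2 + 0·5^3 + 4·5^4
Factor λ_0 = (1, 3, 1, 2, 2, 1, 0)
Factor λ_1 = (0, 2, 1, 4, 1, 3, 2)
Factor λ_2 = (3, 3, 3, 1, 1, 2, 3)
Factor λ_3 = (1, 4, 2, 1, 4, 3, 0)
Factor λ_4 = (4, 1, 4, 2, 4, 3, 4)

((1, 3, 1, 2, 2, 1, 0), (0, 2, 1, 4, 1, 3, 2), (3, 3, 3, 1, 1, 2, 3), (1, 4, 2, 1, 4, 3, 0), (4, 1, 4, 2, 4, 3, 4))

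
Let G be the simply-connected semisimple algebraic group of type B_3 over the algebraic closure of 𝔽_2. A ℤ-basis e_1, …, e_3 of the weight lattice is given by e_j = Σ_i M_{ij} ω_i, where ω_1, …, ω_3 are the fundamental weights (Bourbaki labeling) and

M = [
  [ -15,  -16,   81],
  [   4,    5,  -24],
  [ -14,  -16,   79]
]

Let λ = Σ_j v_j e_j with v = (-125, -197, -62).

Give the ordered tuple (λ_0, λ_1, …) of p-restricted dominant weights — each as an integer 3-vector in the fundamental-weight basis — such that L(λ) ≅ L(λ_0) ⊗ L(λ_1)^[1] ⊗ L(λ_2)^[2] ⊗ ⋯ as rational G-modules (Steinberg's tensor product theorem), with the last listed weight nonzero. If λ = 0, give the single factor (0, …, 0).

((1, 1, 0), (0, 1, 0), (1, 0, 1))

ω-coordinates c = M·v, v = (-125, -197, -62):
  c_1 = -15*-125 + -16*-197 + 81*-62 = 5
  c_2 = 4*-125 + 5*-197 + -24*-62 = 3
  c_3 = -14*-125 + -16*-197 + 79*-62 = 4
Writing each c_i in base p = 2:
  c_1 = 5 = 1·2^0 + 0·2^1 + 1·2^2
  c_2 = 3 = 1·2^0 + 1·2^1
  c_3 = 4 = 0·2^0 + 0·2^1 + 1·2^2
Factor λ_0 = (1, 1, 0)
Factor λ_1 = (0, 1, 0)
Factor λ_2 = (1, 0, 1)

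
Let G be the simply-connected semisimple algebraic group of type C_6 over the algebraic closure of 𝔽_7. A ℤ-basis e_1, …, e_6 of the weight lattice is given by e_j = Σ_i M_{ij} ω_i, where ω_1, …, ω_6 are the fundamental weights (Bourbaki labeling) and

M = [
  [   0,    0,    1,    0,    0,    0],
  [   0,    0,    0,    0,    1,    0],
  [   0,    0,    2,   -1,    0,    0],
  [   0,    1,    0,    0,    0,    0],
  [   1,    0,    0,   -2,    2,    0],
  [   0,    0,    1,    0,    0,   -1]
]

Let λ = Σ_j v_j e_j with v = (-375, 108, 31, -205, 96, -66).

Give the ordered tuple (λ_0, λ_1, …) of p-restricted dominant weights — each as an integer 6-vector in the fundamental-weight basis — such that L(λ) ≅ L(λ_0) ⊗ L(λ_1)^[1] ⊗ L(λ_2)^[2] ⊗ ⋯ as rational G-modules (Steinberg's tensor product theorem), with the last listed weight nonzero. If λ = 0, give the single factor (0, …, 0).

((3, 5, 1, 3, 3, 6), (4, 6, 3, 1, 4, 6), (0, 1, 5, 2, 4, 1))

ω-coordinates c = M·v, v = (-375, 108, 31, -205, 96, -66):
  c_1 = (0)·(-375) + 0·108 + 1·31 + (0)·(-205) + 0·96 + (0)·(-66) = 31
  c_2 = (0)·(-375) + 0·108 + 0·31 + (0)·(-205) + 1·96 + (0)·(-66) = 96
  c_3 = (0)·(-375) + 0·108 + 2·31 + (-1)·(-205) + 0·96 + (0)·(-66) = 267
  c_4 = (0)·(-375) + 1·108 + 0·31 + (0)·(-205) + 0·96 + (0)·(-66) = 108
  c_5 = (1)·(-375) + 0·108 + 0·31 + (-2)·(-205) + 2·96 + (0)·(-66) = 227
  c_6 = (0)·(-375) + 0·108 + 1·31 + (0)·(-205) + 0·96 + (-1)·(-66) = 97
Expand coordinatewise in base 7:
  c_1 = 31 = 3·7^0 + 4·7^1
  c_2 = 96 = 5·7^0 + 6·7^1 + 1·7^2
  c_3 = 267 = 1·7^0 + 3·7^1 + 5·7^2
  c_4 = 108 = 3·7^0 + 1·7^1 + 2·7^2
  c_5 = 227 = 3·7^0 + 4·7^1 + 4·7^2
  c_6 = 97 = 6·7^0 + 6·7^1 + 1·7^2
λ_0 = (3, 5, 1, 3, 3, 6)
λ_1 = (4, 6, 3, 1, 4, 6)
λ_2 = (0, 1, 5, 2, 4, 1)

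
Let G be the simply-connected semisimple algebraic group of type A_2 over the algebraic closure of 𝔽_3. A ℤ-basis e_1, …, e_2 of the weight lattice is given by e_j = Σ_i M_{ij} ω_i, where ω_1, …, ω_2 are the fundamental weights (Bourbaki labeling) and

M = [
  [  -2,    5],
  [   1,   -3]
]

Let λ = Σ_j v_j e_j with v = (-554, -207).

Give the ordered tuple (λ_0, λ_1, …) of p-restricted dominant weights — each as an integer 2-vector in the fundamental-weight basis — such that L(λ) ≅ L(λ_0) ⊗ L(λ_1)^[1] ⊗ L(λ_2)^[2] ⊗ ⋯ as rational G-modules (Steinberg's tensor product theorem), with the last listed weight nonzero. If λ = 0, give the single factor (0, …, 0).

((1, 1), (0, 1), (2, 1), (2, 2))

Converting to the ω-basis (c_i = row i of M dotted with v = (-554, -207)):
  c_1 = (-2)·(-554) + (5)·(-207) = 73
  c_2 = (1)·(-554) + (-3)·(-207) = 67
Expand coordinatewise in base 3:
  c_1 = 73 = 1·3^0 + 0·3^1 + 2·3^2 + 2·3^3
  c_2 = 67 = 1·3^0 + 1·3^1 + 1·3^2 + 2·3^3
Factor λ_0 = (1, 1)
Factor λ_1 = (0, 1)
Factor λ_2 = (2, 1)
Factor λ_3 = (2, 2)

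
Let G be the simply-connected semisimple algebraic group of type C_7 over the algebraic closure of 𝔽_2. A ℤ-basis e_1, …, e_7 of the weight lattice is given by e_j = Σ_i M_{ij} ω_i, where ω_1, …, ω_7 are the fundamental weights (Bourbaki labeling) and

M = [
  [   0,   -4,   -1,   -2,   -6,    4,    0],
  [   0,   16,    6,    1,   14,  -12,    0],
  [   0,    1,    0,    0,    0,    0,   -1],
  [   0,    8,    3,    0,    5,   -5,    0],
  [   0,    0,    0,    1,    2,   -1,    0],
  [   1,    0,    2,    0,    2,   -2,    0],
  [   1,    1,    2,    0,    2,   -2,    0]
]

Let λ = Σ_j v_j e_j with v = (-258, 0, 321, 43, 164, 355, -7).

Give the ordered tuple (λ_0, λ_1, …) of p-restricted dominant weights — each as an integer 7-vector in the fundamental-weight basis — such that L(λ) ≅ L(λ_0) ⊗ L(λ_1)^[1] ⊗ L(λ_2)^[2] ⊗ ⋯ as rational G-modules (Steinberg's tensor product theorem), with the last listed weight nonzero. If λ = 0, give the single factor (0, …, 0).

In the fundamental-weight basis, λ has coordinates c = M·v (v = (-258, 0, 321, 43, 164, 355, -7)):
  c_1 = 0*-258 + -4*0 + -1*321 + -2*43 + -6*164 + 4*355 + 0*-7 = 29
  c_2 = 0*-258 + 16*0 + 6*321 + 1*43 + 14*164 + -12*355 + 0*-7 = 5
  c_3 = 0*-258 + 1*0 + 0*321 + 0*43 + 0*164 + 0*355 + -1*-7 = 7
  c_4 = 0*-258 + 8*0 + 3*321 + 0*43 + 5*164 + -5*355 + 0*-7 = 8
  c_5 = 0*-258 + 0*0 + 0*321 + 1*43 + 2*164 + -1*355 + 0*-7 = 16
  c_6 = 1*-258 + 0*0 + 2*321 + 0*43 + 2*164 + -2*355 + 0*-7 = 2
  c_7 = 1*-258 + 1*0 + 2*321 + 0*43 + 2*164 + -2*355 + 0*-7 = 2
Writing each c_i in base p = 2:
  c_1 = 29 = 1·2^0 + 0·2^1 + 1·2^2 + 1·2^3 + 1·2^4
  c_2 = 5 = 1·2^0 + 0·2^1 + 1·2^2
  c_3 = 7 = 1·2^0 + 1·2^1 + 1·2^2
  c_4 = 8 = 0·2^0 + 0·2^1 + 0·2^2 + 1·2^3
  c_5 = 16 = 0·2^0 + 0·2^1 + 0·2^2 + 0·2^3 + 1·2^4
  c_6 = 2 = 0·2^0 + 1·2^1
  c_7 = 2 = 0·2^0 + 1·2^1
λ_0 = (1, 1, 1, 0, 0, 0, 0)
λ_1 = (0, 0, 1, 0, 0, 1, 1)
λ_2 = (1, 1, 1, 0, 0, 0, 0)
λ_3 = (1, 0, 0, 1, 0, 0, 0)
λ_4 = (1, 0, 0, 0, 1, 0, 0)

((1, 1, 1, 0, 0, 0, 0), (0, 0, 1, 0, 0, 1, 1), (1, 1, 1, 0, 0, 0, 0), (1, 0, 0, 1, 0, 0, 0), (1, 0, 0, 0, 1, 0, 0))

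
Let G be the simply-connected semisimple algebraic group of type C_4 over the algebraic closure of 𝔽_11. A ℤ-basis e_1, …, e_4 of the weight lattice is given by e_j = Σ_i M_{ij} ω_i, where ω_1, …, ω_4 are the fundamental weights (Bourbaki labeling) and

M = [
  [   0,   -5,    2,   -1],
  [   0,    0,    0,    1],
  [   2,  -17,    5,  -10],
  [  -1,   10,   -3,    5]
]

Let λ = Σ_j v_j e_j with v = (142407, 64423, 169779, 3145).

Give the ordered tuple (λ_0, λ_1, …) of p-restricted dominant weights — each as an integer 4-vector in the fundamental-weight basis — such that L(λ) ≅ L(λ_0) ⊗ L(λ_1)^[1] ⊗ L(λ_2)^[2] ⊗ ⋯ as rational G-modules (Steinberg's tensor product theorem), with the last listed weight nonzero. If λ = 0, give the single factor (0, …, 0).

((9, 10, 6, 5), (1, 10, 4, 9), (8, 3, 3, 1), (10, 2, 5, 6))

Change of basis e → ω: c = M·v where v = (142407, 64423, 169779, 3145):
  c_1 = 0·142407 + (-5)·(64423) + 2·169779 + (-1)·(3145) = 14298
  c_2 = 0·142407 + 0·64423 + 0·169779 + 1·3145 = 3145
  c_3 = 2·142407 + (-17)·(64423) + 5·169779 + (-10)·(3145) = 7068
  c_4 = (-1)·(142407) + 10·64423 + (-3)·(169779) + 5·3145 = 8211
Base-11 expansion of each c_i:
  c_1 = 14298 = 9·11^0 + 1·11^1 + 8·11^2 + 10·11^3
  c_2 = 3145 = 10·11^0 + 10·11^1 + 3·11^2 + 2·11^3
  c_3 = 7068 = 6·11^0 + 4·11^1 + 3·11^2 + 5·11^3
  c_4 = 8211 = 5·11^0 + 9·11^1 + 1·11^2 + 6·11^3
p-restricted factor λ_0 = (9, 10, 6, 5)
p-restricted factor λ_1 = (1, 10, 4, 9)
p-restricted factor λ_2 = (8, 3, 3, 1)
p-restricted factor λ_3 = (10, 2, 5, 6)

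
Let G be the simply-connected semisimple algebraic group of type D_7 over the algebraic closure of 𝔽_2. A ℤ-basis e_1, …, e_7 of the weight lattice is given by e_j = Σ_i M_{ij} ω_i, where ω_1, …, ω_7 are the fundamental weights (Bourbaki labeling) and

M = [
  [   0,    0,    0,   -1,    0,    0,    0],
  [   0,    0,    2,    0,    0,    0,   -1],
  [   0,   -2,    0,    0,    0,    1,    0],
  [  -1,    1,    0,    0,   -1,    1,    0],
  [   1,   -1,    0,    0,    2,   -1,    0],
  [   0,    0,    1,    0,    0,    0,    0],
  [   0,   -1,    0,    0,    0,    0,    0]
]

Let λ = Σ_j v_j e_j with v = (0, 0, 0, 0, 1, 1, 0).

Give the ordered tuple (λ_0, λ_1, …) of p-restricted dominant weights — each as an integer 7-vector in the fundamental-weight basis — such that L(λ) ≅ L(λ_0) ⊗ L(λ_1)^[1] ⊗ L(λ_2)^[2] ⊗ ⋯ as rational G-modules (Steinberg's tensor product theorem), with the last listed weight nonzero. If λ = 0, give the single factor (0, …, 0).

Converting to the ω-basis (c_i = row i of M dotted with v = (0, 0, 0, 0, 1, 1, 0)):
  c_1 = 0*0 + 0*0 + 0*0 + -1*0 + 0*1 + 0*1 + 0*0 = 0
  c_2 = 0*0 + 0*0 + 2*0 + 0*0 + 0*1 + 0*1 + -1*0 = 0
  c_3 = 0*0 + -2*0 + 0*0 + 0*0 + 0*1 + 1*1 + 0*0 = 1
  c_4 = -1*0 + 1*0 + 0*0 + 0*0 + -1*1 + 1*1 + 0*0 = 0
  c_5 = 1*0 + -1*0 + 0*0 + 0*0 + 2*1 + -1*1 + 0*0 = 1
  c_6 = 0*0 + 0*0 + 1*0 + 0*0 + 0*1 + 0*1 + 0*0 = 0
  c_7 = 0*0 + -1*0 + 0*0 + 0*0 + 0*1 + 0*1 + 0*0 = 0
Writing each c_i in base p = 2:
  c_1 = 0
  c_2 = 0
  c_3 = 1 = 1·2^0
  c_4 = 0
  c_5 = 1 = 1·2^0
  c_6 = 0
  c_7 = 0
p-restricted factor λ_0 = (0, 0, 1, 0, 1, 0, 0)

((0, 0, 1, 0, 1, 0, 0),)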